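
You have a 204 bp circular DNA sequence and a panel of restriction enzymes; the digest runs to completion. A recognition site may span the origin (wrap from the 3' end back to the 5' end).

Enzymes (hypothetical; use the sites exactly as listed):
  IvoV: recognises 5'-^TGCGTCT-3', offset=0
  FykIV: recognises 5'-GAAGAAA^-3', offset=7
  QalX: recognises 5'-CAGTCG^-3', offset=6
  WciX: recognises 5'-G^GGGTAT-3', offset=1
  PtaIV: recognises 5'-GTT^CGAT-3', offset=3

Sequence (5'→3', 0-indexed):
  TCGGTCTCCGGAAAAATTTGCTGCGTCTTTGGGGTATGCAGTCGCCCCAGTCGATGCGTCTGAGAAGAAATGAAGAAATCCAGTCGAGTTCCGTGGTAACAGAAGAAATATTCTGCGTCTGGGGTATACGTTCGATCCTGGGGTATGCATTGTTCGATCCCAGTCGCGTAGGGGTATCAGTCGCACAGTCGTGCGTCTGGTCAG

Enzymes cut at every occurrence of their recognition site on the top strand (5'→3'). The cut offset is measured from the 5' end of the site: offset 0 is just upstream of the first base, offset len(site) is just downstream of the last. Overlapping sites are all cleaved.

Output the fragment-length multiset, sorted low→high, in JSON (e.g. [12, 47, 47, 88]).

[1,5,5,8,8,8,8,8,9,10,11,12,12,13,14,16,16,18,22]

Site scan:
  IvoV (TGCGTCT, off=0): starts [21, 54, 113, 191] → cuts [21, 54, 113, 191]
  FykIV (GAAGAAA, off=7): starts [63, 71, 101] → cuts [70, 78, 108]
  QalX (CAGTCG, off=6): starts [38, 47, 80, 160, 177, 185, 201] → cuts [3, 44, 53, 86, 166, 183, 191]
  WciX (GGGGTAT, off=1): starts [30, 120, 139, 170] → cuts [31, 121, 140, 171]
  PtaIV (GTTCGAT, off=3): starts [129, 151] → cuts [132, 154]

All cut coordinates (distinct, sorted): [3, 21, 31, 44, 53, 54, 70, 78, 86, 108, 113, 121, 132, 140, 154, 166, 171, 183, 191]

Fragments:
  3→21: 18 bp
  21→31: 10 bp
  31→44: 13 bp
  44→53: 9 bp
  53→54: 1 bp
  54→70: 16 bp
  70→78: 8 bp
  78→86: 8 bp
  86→108: 22 bp
  108→113: 5 bp
  113→121: 8 bp
  121→132: 11 bp
  132→140: 8 bp
  140→154: 14 bp
  154→166: 12 bp
  166→171: 5 bp
  171→183: 12 bp
  183→191: 8 bp
  191→3 (wrap): 204-191+3 = 16 bp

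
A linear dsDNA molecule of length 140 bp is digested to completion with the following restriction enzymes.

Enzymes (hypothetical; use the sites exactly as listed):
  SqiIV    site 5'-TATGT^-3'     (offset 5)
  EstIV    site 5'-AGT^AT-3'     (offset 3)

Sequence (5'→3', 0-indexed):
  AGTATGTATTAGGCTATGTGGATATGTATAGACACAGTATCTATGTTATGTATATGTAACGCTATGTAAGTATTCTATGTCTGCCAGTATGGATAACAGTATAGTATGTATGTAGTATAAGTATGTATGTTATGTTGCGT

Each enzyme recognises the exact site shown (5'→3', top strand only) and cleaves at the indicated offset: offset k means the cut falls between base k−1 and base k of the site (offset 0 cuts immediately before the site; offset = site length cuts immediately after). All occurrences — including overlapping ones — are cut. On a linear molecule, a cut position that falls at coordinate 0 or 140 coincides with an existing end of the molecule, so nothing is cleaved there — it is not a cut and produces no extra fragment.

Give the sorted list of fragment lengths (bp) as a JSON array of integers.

[3,3,4,4,4,4,4,4,5,5,5,5,6,6,8,8,8,9,10,11,12,12]

Scan for sites:
  SqiIV TATGT/5: at [2, 14, 22, 41, 46, 52, 62, 75, 104, 108, 121, 125, 130] ⇒ [7, 19, 27, 46, 51, 57, 67, 80, 109, 113, 126, 130, 135]
  EstIV AGTAT/3: at [0, 35, 68, 85, 97, 102, 113, 119] ⇒ [3, 38, 71, 88, 100, 105, 116, 122]

All cut coordinates (distinct, sorted): [3, 7, 19, 27, 38, 46, 51, 57, 67, 71, 80, 88, 100, 105, 109, 113, 116, 122, 126, 130, 135]

Fragment lengths:
  [0,3): 3 bp
  [3,7): 4 bp
  [7,19): 12 bp
  [19,27): 8 bp
  [27,38): 11 bp
  [38,46): 8 bp
  [46,51): 5 bp
  [51,57): 6 bp
  [57,67): 10 bp
  [67,71): 4 bp
  [71,80): 9 bp
  [80,88): 8 bp
  [88,100): 12 bp
  [100,105): 5 bp
  [105,109): 4 bp
  [109,113): 4 bp
  [113,116): 3 bp
  [116,122): 6 bp
  [122,126): 4 bp
  [126,130): 4 bp
  [130,135): 5 bp
  [135,140): 5 bp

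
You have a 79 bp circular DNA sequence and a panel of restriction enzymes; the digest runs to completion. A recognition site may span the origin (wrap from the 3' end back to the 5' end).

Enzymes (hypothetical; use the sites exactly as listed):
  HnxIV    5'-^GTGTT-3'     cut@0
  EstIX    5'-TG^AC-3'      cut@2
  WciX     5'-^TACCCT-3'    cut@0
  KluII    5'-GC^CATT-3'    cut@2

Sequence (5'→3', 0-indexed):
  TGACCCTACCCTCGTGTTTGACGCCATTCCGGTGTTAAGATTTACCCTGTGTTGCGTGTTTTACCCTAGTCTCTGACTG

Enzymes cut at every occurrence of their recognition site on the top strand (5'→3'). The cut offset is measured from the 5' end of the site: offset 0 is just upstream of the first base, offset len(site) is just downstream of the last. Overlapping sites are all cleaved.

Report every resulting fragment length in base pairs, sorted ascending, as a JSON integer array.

Scan for sites:
  HnxIV GTGTT/0: at [13, 31, 48, 55] ⇒ [13, 31, 48, 55]
  EstIX TGAC/2: at [0, 18, 73] ⇒ [2, 20, 75]
  WciX TACCCT/0: at [6, 42, 61] ⇒ [6, 42, 61]
  KluII GCCATT/2: at [22] ⇒ [24]

Pooled cuts: [2, 6, 13, 20, 24, 31, 42, 48, 55, 61, 75]

Fragments:
  2→6: 4 bp
  6→13: 7 bp
  13→20: 7 bp
  20→24: 4 bp
  24→31: 7 bp
  31→42: 11 bp
  42→48: 6 bp
  48→55: 7 bp
  55→61: 6 bp
  61→75: 14 bp
  75→2 (wrap): 79-75+2 = 6 bp

[4,4,6,6,6,7,7,7,7,11,14]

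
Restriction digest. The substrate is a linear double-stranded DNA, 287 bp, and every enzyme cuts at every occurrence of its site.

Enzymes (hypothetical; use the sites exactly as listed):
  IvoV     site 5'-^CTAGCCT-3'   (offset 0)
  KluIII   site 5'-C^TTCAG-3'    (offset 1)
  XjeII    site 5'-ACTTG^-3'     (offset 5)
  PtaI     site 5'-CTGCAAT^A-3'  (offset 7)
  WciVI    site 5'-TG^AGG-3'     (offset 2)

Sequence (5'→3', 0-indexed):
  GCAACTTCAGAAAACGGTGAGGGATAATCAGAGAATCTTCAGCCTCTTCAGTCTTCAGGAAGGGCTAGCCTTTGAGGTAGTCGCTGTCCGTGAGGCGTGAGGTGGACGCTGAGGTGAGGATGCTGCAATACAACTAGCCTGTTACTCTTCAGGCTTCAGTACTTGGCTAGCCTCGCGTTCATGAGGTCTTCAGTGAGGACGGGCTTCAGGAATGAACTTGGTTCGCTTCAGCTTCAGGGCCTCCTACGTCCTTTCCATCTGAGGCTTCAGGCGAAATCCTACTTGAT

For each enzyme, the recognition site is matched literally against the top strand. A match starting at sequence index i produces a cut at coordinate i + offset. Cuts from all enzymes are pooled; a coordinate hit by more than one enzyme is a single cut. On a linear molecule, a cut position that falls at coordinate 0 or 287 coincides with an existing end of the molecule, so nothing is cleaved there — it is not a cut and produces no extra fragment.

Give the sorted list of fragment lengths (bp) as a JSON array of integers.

[1,2,4,4,5,5,5,6,6,7,7,7,7,9,9,10,11,11,12,13,14,14,16,17,18,18,20,29]

Site scan:
  IvoV (CTAGCCT, off=0): starts [64, 133, 166] → cuts [64, 133, 166]
  KluIII (CTTCAG, off=1): starts [4, 36, 45, 52, 146, 153, 187, 203, 225, 231, 264] → cuts [5, 37, 46, 53, 147, 154, 188, 204, 226, 232, 265]
  XjeII (ACTTG, off=5): starts [160, 215, 280] → cuts [165, 220, 285]
  PtaI (CTGCAATA, off=7): starts [122] → cuts [129]
  WciVI (TGAGG, off=2): starts [17, 72, 90, 97, 109, 114, 181, 193, 259] → cuts [19, 74, 92, 99, 111, 116, 183, 195, 261]

All cut coordinates (distinct, sorted): [5, 19, 37, 46, 53, 64, 74, 92, 99, 111, 116, 129, 133, 147, 154, 165, 166, 183, 188, 195, 204, 220, 226, 232, 261, 265, 285]

Fragments:
  [0,5): 5 bp
  [5,19): 14 bp
  [19,37): 18 bp
  [37,46): 9 bp
  [46,53): 7 bp
  [53,64): 11 bp
  [64,74): 10 bp
  [74,92): 18 bp
  [92,99): 7 bp
  [99,111): 12 bp
  [111,116): 5 bp
  [116,129): 13 bp
  [129,133): 4 bp
  [133,147): 14 bp
  [147,154): 7 bp
  [154,165): 11 bp
  [165,166): 1 bp
  [166,183): 17 bp
  [183,188): 5 bp
  [188,195): 7 bp
  [195,204): 9 bp
  [204,220): 16 bp
  [220,226): 6 bp
  [226,232): 6 bp
  [232,261): 29 bp
  [261,265): 4 bp
  [265,285): 20 bp
  [285,287): 2 bp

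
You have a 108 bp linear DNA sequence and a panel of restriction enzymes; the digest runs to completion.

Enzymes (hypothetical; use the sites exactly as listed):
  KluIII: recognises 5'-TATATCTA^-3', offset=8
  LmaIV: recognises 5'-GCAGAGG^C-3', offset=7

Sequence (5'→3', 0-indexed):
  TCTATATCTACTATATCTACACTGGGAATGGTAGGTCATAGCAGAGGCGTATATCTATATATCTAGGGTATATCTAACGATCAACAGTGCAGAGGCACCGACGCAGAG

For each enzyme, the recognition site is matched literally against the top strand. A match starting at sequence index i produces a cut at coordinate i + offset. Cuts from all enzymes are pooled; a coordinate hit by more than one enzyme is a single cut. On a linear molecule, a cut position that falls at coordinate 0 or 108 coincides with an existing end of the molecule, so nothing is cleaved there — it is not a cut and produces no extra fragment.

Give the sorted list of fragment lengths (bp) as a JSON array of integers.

Scan for sites:
  KluIII (TATATCTA, off=8): starts [2, 11, 49, 57, 68] → cuts [10, 19, 57, 65, 76]
  LmaIV (GCAGAGGC, off=7): starts [40, 88] → cuts [47, 95]

All cut coordinates (distinct, sorted): [10, 19, 47, 57, 65, 76, 95]

Fragment lengths:
  [0,10): 10 bp
  [10,19): 9 bp
  [19,47): 28 bp
  [47,57): 10 bp
  [57,65): 8 bp
  [65,76): 11 bp
  [76,95): 19 bp
  [95,108): 13 bp

[8,9,10,10,11,13,19,28]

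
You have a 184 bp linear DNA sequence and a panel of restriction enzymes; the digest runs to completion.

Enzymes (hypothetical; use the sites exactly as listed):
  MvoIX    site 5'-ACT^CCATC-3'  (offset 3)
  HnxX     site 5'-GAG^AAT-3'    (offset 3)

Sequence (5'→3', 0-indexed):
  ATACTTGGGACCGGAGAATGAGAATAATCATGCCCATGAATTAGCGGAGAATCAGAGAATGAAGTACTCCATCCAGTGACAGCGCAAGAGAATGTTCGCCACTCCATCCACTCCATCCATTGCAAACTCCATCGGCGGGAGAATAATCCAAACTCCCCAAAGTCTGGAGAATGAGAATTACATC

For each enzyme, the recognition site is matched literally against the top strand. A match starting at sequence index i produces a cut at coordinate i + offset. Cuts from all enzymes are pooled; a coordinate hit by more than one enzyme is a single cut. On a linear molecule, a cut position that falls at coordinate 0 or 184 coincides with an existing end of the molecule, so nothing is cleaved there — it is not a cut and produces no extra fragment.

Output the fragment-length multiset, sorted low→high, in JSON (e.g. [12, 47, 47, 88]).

Per-enzyme occurrences:
  MvoIX ACTCCATC/3: at [65, 100, 109, 125] ⇒ [68, 103, 112, 128]
  HnxX GAGAAT/3: at [13, 19, 46, 54, 87, 138, 166, 172] ⇒ [16, 22, 49, 57, 90, 141, 169, 175]

All cut coordinates (distinct, sorted): [16, 22, 49, 57, 68, 90, 103, 112, 128, 141, 169, 175]

Fragments:
  [0,16): 16 bp
  [16,22): 6 bp
  [22,49): 27 bp
  [49,57): 8 bp
  [57,68): 11 bp
  [68,90): 22 bp
  [90,103): 13 bp
  [103,112): 9 bp
  [112,128): 16 bp
  [128,141): 13 bp
  [141,169): 28 bp
  [169,175): 6 bp
  [175,184): 9 bp

[6,6,8,9,9,11,13,13,16,16,22,27,28]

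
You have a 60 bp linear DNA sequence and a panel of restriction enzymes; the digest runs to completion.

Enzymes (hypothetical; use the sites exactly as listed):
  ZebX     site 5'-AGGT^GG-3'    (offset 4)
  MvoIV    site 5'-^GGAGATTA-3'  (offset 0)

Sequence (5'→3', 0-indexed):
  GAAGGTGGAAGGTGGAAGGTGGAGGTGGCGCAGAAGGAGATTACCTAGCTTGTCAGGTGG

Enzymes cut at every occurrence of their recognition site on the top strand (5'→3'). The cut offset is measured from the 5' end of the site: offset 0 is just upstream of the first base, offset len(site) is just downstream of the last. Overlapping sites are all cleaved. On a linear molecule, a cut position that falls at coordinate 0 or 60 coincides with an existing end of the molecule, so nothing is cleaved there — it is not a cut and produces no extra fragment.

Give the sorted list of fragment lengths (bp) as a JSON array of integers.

Per-enzyme occurrences:
  ZebX (AGGTGG, off=4): starts [2, 9, 16, 22, 54] → cuts [6, 13, 20, 26, 58]
  MvoIV (GGAGATTA, off=0): starts [35] → cuts [35]

Pooled cuts: [6, 13, 20, 26, 35, 58]

Fragment lengths:
  [0,6): 6 bp
  [6,13): 7 bp
  [13,20): 7 bp
  [20,26): 6 bp
  [26,35): 9 bp
  [35,58): 23 bp
  [58,60): 2 bp

[2,6,6,7,7,9,23]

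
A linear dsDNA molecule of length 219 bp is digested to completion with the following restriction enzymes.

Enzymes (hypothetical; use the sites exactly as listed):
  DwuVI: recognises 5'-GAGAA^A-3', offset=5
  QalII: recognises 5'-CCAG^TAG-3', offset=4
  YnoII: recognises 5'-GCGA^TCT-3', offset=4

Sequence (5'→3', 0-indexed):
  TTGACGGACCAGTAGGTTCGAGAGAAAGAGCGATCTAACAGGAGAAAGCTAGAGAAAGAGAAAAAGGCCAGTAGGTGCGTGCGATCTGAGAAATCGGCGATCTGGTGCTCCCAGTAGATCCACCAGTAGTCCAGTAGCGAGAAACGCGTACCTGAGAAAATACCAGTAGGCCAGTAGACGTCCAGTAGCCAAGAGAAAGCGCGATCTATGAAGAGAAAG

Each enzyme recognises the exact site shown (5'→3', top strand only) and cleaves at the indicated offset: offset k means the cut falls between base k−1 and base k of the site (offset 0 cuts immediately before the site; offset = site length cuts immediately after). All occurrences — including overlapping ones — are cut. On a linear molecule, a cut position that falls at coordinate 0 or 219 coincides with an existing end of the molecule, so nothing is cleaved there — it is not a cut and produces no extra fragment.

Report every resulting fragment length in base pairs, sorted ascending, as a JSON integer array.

[2,6,7,7,8,8,8,8,8,9,9,10,11,12,12,12,13,13,13,14,14,15]

Per-enzyme occurrences:
  DwuVI (GAGAAA, off=5): starts [21, 41, 51, 57, 87, 138, 153, 192, 212] → cuts [26, 46, 56, 62, 92, 143, 158, 197, 217]
  QalII (CCAGTAG, off=4): starts [8, 67, 110, 122, 130, 162, 170, 181] → cuts [12, 71, 114, 126, 134, 166, 174, 185]
  YnoII (GCGATCT, off=4): starts [29, 80, 96, 200] → cuts [33, 84, 100, 204]

Pooled cuts: [12, 26, 33, 46, 56, 62, 71, 84, 92, 100, 114, 126, 134, 143, 158, 166, 174, 185, 197, 204, 217]

Fragments:
  [0,12): 12 bp
  [12,26): 14 bp
  [26,33): 7 bp
  [33,46): 13 bp
  [46,56): 10 bp
  [56,62): 6 bp
  [62,71): 9 bp
  [71,84): 13 bp
  [84,92): 8 bp
  [92,100): 8 bp
  [100,114): 14 bp
  [114,126): 12 bp
  [126,134): 8 bp
  [134,143): 9 bp
  [143,158): 15 bp
  [158,166): 8 bp
  [166,174): 8 bp
  [174,185): 11 bp
  [185,197): 12 bp
  [197,204): 7 bp
  [204,217): 13 bp
  [217,219): 2 bp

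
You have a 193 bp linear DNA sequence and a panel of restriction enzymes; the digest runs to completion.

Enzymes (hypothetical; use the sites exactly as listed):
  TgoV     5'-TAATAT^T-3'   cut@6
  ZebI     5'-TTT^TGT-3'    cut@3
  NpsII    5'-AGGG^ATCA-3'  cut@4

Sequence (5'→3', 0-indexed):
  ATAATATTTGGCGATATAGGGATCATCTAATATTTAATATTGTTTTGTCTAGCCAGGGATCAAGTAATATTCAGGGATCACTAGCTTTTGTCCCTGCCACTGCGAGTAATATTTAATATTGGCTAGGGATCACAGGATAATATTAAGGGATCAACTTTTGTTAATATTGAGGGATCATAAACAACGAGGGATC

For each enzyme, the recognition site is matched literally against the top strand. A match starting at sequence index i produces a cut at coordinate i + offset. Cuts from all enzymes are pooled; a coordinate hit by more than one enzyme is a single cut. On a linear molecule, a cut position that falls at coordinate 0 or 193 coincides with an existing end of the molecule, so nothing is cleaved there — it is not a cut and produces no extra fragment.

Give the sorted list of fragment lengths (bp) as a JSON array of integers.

[5,6,6,6,7,7,7,9,9,9,12,12,12,13,14,15,20,24]

Per-enzyme occurrences:
  TgoV TAATATT/6: at [1, 27, 34, 64, 106, 113, 137, 161] ⇒ [7, 33, 40, 70, 112, 119, 143, 167]
  ZebI TTTTGT/3: at [42, 85, 155] ⇒ [45, 88, 158]
  NpsII AGGGATCA/4: at [17, 54, 72, 124, 145, 169] ⇒ [21, 58, 76, 128, 149, 173]

All cut coordinates (distinct, sorted): [7, 21, 33, 40, 45, 58, 70, 76, 88, 112, 119, 128, 143, 149, 158, 167, 173]

Fragments:
  [0,7): 7 bp
  [7,21): 14 bp
  [21,33): 12 bp
  [33,40): 7 bp
  [40,45): 5 bp
  [45,58): 13 bp
  [58,70): 12 bp
  [70,76): 6 bp
  [76,88): 12 bp
  [88,112): 24 bp
  [112,119): 7 bp
  [119,128): 9 bp
  [128,143): 15 bp
  [143,149): 6 bp
  [149,158): 9 bp
  [158,167): 9 bp
  [167,173): 6 bp
  [173,193): 20 bp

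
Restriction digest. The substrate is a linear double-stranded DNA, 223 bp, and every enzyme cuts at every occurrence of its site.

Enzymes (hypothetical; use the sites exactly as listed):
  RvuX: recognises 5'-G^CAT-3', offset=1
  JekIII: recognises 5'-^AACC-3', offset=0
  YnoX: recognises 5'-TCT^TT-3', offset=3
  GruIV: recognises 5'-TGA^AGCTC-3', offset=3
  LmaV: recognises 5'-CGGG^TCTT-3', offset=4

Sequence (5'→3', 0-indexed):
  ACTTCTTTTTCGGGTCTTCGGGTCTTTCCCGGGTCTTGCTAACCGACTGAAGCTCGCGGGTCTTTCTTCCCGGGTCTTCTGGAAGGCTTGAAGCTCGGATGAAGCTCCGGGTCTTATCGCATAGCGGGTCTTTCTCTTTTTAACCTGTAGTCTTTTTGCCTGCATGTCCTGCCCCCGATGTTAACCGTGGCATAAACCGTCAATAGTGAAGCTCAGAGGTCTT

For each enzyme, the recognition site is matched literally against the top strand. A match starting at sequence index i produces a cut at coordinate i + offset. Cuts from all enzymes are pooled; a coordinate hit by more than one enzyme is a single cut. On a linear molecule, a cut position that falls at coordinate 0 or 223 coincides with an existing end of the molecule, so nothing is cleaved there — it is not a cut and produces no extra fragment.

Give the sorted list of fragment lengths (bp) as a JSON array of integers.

[3,3,3,4,4,6,6,7,8,8,8,8,8,9,9,9,10,10,11,11,12,14,15,17,20]

Site scan:
  RvuX GCAT/1: at [118, 161, 189] ⇒ [119, 162, 190]
  JekIII AACC/0: at [40, 141, 182, 194] ⇒ [40, 141, 182, 194]
  YnoX TCTTT/3: at [3, 22, 60, 128, 134, 150] ⇒ [6, 25, 63, 131, 137, 153]
  GruIV TGAAGCTC/3: at [47, 88, 99, 206] ⇒ [50, 91, 102, 209]
  LmaV CGGGTCTT/4: at [10, 18, 29, 56, 70, 107, 124] ⇒ [14, 22, 33, 60, 74, 111, 128]

All cut coordinates (distinct, sorted): [6, 14, 22, 25, 33, 40, 50, 60, 63, 74, 91, 102, 111, 119, 128, 131, 137, 141, 153, 162, 182, 190, 194, 209]

Fragments:
  [0,6): 6 bp
  [6,14): 8 bp
  [14,22): 8 bp
  [22,25): 3 bp
  [25,33): 8 bp
  [33,40): 7 bp
  [40,50): 10 bp
  [50,60): 10 bp
  [60,63): 3 bp
  [63,74): 11 bp
  [74,91): 17 bp
  [91,102): 11 bp
  [102,111): 9 bp
  [111,119): 8 bp
  [119,128): 9 bp
  [128,131): 3 bp
  [131,137): 6 bp
  [137,141): 4 bp
  [141,153): 12 bp
  [153,162): 9 bp
  [162,182): 20 bp
  [182,190): 8 bp
  [190,194): 4 bp
  [194,209): 15 bp
  [209,223): 14 bp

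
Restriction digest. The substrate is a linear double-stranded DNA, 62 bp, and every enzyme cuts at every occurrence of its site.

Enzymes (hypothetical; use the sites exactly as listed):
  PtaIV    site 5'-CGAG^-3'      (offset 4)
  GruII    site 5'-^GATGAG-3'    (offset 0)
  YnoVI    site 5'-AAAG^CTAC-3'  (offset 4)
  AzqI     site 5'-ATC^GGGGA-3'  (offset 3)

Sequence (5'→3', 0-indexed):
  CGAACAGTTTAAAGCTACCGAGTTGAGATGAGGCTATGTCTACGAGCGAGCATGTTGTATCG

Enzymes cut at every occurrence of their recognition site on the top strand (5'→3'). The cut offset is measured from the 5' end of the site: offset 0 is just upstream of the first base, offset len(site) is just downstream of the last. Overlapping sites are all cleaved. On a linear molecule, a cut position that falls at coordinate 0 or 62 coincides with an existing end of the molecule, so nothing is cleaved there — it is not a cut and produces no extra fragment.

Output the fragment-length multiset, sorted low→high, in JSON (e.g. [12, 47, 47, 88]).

Per-enzyme occurrences:
  PtaIV CGAG/4: at [18, 42, 46] ⇒ [22, 46, 50]
  GruII GATGAG/0: at [26] ⇒ [26]
  YnoVI AAAGCTAC/4: at [10] ⇒ [14]
  AzqI (ATCGGGGA, off=3): no sites

All cut coordinates (distinct, sorted): [14, 22, 26, 46, 50]

Fragment lengths:
  [0,14): 14 bp
  [14,22): 8 bp
  [22,26): 4 bp
  [26,46): 20 bp
  [46,50): 4 bp
  [50,62): 12 bp

[4,4,8,12,14,20]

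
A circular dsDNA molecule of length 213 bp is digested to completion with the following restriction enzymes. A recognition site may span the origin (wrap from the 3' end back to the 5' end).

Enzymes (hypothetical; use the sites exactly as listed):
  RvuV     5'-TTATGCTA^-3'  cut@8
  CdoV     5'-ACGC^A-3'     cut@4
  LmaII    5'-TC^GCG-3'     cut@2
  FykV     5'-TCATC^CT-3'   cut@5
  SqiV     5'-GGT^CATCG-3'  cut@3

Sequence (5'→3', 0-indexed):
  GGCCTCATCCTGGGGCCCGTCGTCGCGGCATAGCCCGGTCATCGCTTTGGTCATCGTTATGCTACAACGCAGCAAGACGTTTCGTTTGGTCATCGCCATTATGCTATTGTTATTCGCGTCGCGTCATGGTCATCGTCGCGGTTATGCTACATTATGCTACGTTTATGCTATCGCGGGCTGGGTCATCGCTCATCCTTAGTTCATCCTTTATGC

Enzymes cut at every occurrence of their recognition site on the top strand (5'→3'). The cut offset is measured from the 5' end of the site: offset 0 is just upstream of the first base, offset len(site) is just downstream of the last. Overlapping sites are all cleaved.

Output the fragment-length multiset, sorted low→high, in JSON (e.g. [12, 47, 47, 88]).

[2,5,6,7,9,10,10,11,11,11,11,12,12,13,15,15,16,17,20]

Per-enzyme occurrences:
  RvuV TTATGCTA/8: at [56, 98, 141, 151, 162] ⇒ [64, 106, 149, 159, 170]
  CdoV ACGCA/4: at [66] ⇒ [70]
  LmaII TCGCG/2: at [22, 113, 118, 135, 170] ⇒ [24, 115, 120, 137, 172]
  FykV TCATCCT/5: at [4, 189, 200] ⇒ [9, 194, 205]
  SqiV GGTCATCG/3: at [36, 48, 87, 127, 180] ⇒ [39, 51, 90, 130, 183]

Pooled cuts: [9, 24, 39, 51, 64, 70, 90, 106, 115, 120, 130, 137, 149, 159, 170, 172, 183, 194, 205]

Fragments:
  9→24: 15 bp
  24→39: 15 bp
  39→51: 12 bp
  51→64: 13 bp
  64→70: 6 bp
  70→90: 20 bp
  90→106: 16 bp
  106→115: 9 bp
  115→120: 5 bp
  120→130: 10 bp
  130→137: 7 bp
  137→149: 12 bp
  149→159: 10 bp
  159→170: 11 bp
  170→172: 2 bp
  172→183: 11 bp
  183→194: 11 bp
  194→205: 11 bp
  205→9 (wrap): 213-205+9 = 17 bp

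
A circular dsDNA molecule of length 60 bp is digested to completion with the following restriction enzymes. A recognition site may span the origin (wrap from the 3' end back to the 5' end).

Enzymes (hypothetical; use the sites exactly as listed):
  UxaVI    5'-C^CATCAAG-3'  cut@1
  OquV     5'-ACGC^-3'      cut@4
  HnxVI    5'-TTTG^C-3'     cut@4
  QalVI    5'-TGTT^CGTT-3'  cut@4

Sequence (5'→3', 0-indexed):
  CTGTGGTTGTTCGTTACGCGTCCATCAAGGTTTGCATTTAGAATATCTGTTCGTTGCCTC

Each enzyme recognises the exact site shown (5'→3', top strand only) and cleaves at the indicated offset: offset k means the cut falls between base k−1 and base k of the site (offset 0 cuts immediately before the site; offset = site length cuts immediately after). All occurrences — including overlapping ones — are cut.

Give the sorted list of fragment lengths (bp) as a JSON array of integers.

Site scan:
  UxaVI (CCATCAAG, off=1): starts [21] → cuts [22]
  OquV (ACGC, off=4): starts [15] → cuts [19]
  HnxVI (TTTGC, off=4): starts [30] → cuts [34]
  QalVI (TGTTCGTT, off=4): starts [7, 47] → cuts [11, 51]

Pooled cuts: [11, 19, 22, 34, 51]

Fragment lengths:
  11→19: 8 bp
  19→22: 3 bp
  22→34: 12 bp
  34→51: 17 bp
  51→11 (wrap): 60-51+11 = 20 bp

[3,8,12,17,20]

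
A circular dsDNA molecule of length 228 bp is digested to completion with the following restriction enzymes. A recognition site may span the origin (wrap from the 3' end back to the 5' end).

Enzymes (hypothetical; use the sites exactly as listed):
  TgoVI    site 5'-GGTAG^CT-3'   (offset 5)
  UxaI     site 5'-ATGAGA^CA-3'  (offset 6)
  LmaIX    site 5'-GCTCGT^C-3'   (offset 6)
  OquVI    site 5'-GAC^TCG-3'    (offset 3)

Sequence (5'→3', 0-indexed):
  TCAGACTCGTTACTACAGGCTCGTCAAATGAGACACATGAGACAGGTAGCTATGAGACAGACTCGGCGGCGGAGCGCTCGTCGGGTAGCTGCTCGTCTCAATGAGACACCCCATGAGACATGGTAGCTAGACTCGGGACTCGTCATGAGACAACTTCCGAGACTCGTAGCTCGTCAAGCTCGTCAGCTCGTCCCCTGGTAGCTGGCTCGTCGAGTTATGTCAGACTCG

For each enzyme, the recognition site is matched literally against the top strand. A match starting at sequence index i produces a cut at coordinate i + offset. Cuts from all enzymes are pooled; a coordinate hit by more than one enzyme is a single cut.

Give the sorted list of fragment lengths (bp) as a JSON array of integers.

[5,6,7,7,7,8,8,8,8,9,9,9,9,9,10,10,11,11,12,13,15,18,19]

Scan for sites:
  TgoVI GGTAGCT/5: at [44, 83, 121, 196] ⇒ [49, 88, 126, 201]
  UxaI ATGAGACA/6: at [27, 36, 51, 100, 112, 144] ⇒ [33, 42, 57, 106, 118, 150]
  LmaIX GCTCGTC/6: at [18, 75, 90, 168, 177, 185, 204] ⇒ [24, 81, 96, 174, 183, 191, 210]
  OquVI GACTCG/3: at [3, 59, 129, 136, 160, 222] ⇒ [6, 62, 132, 139, 163, 225]

Pooled cuts: [6, 24, 33, 42, 49, 57, 62, 81, 88, 96, 106, 118, 126, 132, 139, 150, 163, 174, 183, 191, 201, 210, 225]

Fragment lengths:
  6→24: 18 bp
  24→33: 9 bp
  33→42: 9 bp
  42→49: 7 bp
  49→57: 8 bp
  57→62: 5 bp
  62→81: 19 bp
  81→88: 7 bp
  88→96: 8 bp
  96→106: 10 bp
  106→118: 12 bp
  118→126: 8 bp
  126→132: 6 bp
  132→139: 7 bp
  139→150: 11 bp
  150→163: 13 bp
  163→174: 11 bp
  174→183: 9 bp
  183→191: 8 bp
  191→201: 10 bp
  201→210: 9 bp
  210→225: 15 bp
  225→6 (wrap): 228-225+6 = 9 bp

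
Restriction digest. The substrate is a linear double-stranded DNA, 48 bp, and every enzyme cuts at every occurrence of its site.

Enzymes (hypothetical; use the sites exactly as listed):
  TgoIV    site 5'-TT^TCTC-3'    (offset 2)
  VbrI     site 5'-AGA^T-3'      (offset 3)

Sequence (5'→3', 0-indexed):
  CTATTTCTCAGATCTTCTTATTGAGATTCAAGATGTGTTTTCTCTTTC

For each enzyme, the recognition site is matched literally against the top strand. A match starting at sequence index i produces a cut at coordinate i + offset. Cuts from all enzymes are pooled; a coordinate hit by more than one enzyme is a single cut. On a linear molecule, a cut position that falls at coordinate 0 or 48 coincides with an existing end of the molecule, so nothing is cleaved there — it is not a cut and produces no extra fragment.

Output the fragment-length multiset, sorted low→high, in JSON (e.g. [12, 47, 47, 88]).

[5,7,7,7,8,14]

Per-enzyme occurrences:
  TgoIV TTTCTC/2: at [3, 38] ⇒ [5, 40]
  VbrI AGAT/3: at [9, 23, 30] ⇒ [12, 26, 33]

Pooled cuts: [5, 12, 26, 33, 40]

Fragments:
  [0,5): 5 bp
  [5,12): 7 bp
  [12,26): 14 bp
  [26,33): 7 bp
  [33,40): 7 bp
  [40,48): 8 bp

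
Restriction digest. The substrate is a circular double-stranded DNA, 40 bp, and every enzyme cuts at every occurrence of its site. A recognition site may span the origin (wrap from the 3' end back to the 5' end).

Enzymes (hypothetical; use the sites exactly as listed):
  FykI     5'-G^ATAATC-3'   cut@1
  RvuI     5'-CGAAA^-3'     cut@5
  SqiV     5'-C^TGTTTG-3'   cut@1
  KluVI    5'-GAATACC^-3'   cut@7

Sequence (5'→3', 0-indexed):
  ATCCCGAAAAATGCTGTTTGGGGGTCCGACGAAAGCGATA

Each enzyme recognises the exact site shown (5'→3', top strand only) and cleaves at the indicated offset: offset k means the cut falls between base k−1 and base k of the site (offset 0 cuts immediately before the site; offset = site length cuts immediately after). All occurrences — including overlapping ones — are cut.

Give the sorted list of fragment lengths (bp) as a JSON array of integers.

Per-enzyme occurrences:
  FykI (GATAATC, off=1): starts [36] → cuts [37]
  RvuI (CGAAA, off=5): starts [4, 29] → cuts [9, 34]
  SqiV (CTGTTTG, off=1): starts [13] → cuts [14]
  KluVI (GAATACC, off=7): no sites

Pooled cuts: [9, 14, 34, 37]

Fragment lengths:
  9→14: 5 bp
  14→34: 20 bp
  34→37: 3 bp
  37→9 (wrap): 40-37+9 = 12 bp

[3,5,12,20]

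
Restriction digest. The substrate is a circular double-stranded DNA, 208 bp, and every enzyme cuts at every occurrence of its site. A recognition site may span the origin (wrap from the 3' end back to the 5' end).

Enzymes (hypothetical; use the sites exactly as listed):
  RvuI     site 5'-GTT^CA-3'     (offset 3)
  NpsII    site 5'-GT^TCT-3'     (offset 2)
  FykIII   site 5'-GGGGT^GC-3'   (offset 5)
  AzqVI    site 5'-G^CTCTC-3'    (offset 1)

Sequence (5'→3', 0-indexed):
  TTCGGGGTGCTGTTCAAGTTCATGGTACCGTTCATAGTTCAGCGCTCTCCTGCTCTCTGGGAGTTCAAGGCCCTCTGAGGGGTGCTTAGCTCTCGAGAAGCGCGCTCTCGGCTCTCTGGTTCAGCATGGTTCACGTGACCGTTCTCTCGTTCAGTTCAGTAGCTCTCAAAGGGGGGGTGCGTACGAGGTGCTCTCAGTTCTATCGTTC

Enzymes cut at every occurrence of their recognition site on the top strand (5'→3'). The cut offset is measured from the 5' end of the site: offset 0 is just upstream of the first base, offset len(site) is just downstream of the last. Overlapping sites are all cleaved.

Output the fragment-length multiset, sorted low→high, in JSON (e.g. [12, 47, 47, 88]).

[5,5,6,6,6,6,7,7,8,8,8,9,10,10,10,11,12,12,13,15,16,18]

Scan for sites:
  RvuI GTTCA/3: at [11, 17, 29, 36, 62, 118, 128, 148, 153] ⇒ [14, 20, 32, 39, 65, 121, 131, 151, 156]
  NpsII GTTCT/2: at [140, 196, 204] ⇒ [142, 198, 206]
  FykIII GGGGTGC/5: at [3, 78, 173] ⇒ [8, 83, 178]
  AzqVI GCTCTC/1: at [43, 51, 88, 103, 110, 161, 189] ⇒ [44, 52, 89, 104, 111, 162, 190]

All cut coordinates (distinct, sorted): [8, 14, 20, 32, 39, 44, 52, 65, 83, 89, 104, 111, 121, 131, 142, 151, 156, 162, 178, 190, 198, 206]

Fragment lengths:
  8→14: 6 bp
  14→20: 6 bp
  20→32: 12 bp
  32→39: 7 bp
  39→44: 5 bp
  44→52: 8 bp
  52→65: 13 bp
  65→83: 18 bp
  83→89: 6 bp
  89→104: 15 bp
  104→111: 7 bp
  111→121: 10 bp
  121→131: 10 bp
  131→142: 11 bp
  142→151: 9 bp
  151→156: 5 bp
  156→162: 6 bp
  162→178: 16 bp
  178→190: 12 bp
  190→198: 8 bp
  198→206: 8 bp
  206→8 (wrap): 208-206+8 = 10 bp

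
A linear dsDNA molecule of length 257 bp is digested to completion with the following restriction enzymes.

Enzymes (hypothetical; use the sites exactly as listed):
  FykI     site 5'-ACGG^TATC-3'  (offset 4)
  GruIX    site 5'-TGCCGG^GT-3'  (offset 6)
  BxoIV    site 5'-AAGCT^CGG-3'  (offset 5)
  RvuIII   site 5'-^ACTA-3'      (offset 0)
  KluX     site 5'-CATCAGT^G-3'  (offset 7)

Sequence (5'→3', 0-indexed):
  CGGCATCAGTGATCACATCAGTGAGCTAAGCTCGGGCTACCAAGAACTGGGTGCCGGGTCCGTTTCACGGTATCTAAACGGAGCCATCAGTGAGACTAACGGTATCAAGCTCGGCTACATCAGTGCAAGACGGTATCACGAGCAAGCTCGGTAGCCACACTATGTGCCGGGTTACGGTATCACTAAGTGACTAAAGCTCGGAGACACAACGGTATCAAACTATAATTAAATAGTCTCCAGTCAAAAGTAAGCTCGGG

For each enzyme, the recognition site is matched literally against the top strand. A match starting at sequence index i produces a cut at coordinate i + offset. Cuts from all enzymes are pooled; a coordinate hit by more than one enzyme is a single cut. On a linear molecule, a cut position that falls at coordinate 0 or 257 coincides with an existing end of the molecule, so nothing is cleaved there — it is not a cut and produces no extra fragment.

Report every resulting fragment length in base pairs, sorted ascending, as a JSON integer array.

Site scan:
  FykI ACGGTATC/4: at [66, 98, 129, 173, 208] ⇒ [70, 102, 133, 177, 212]
  GruIX TGCCGGGT/6: at [51, 164] ⇒ [57, 170]
  BxoIV AAGCTCGG/5: at [27, 106, 143, 193, 248] ⇒ [32, 111, 148, 198, 253]
  RvuIII ACTA/0: at [94, 158, 181, 189, 218] ⇒ [94, 158, 181, 189, 218]
  KluX CATCAGTG/7: at [3, 15, 84, 117] ⇒ [10, 22, 91, 124]

Pooled cuts: [10, 22, 32, 57, 70, 91, 94, 102, 111, 124, 133, 148, 158, 170, 177, 181, 189, 198, 212, 218, 253]

Fragment lengths:
  [0,10): 10 bp
  [10,22): 12 bp
  [22,32): 10 bp
  [32,57): 25 bp
  [57,70): 13 bp
  [70,91): 21 bp
  [91,94): 3 bp
  [94,102): 8 bp
  [102,111): 9 bp
  [111,124): 13 bp
  [124,133): 9 bp
  [133,148): 15 bp
  [148,158): 10 bp
  [158,170): 12 bp
  [170,177): 7 bp
  [177,181): 4 bp
  [181,189): 8 bp
  [189,198): 9 bp
  [198,212): 14 bp
  [212,218): 6 bp
  [218,253): 35 bp
  [253,257): 4 bp

[3,4,4,6,7,8,8,9,9,9,10,10,10,12,12,13,13,14,15,21,25,35]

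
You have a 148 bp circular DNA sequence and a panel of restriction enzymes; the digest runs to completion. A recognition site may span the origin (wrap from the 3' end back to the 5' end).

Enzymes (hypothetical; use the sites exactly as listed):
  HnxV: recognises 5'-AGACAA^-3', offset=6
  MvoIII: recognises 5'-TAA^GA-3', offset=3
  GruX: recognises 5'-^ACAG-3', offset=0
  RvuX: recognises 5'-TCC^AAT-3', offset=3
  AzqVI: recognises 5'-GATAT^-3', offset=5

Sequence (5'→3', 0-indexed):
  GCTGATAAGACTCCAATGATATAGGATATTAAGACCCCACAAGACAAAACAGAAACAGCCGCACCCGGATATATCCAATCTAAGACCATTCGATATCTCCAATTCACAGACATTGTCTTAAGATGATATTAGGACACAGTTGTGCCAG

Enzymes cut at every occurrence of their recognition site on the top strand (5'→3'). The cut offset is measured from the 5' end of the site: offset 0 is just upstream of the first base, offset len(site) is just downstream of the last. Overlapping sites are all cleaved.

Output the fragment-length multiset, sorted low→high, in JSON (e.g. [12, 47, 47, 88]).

Site scan:
  HnxV (AGACAA, off=6): starts [41] → cuts [47]
  MvoIII (TAAGA, off=3): starts [5, 29, 80, 118] → cuts [8, 32, 83, 121]
  GruX (ACAG, off=0): starts [48, 54, 105, 135] → cuts [48, 54, 105, 135]
  RvuX (TCCAAT, off=3): starts [11, 73, 97] → cuts [14, 76, 100]
  AzqVI (GATAT, off=5): starts [17, 24, 67, 91, 124] → cuts [22, 29, 72, 96, 129]

Pooled cuts: [8, 14, 22, 29, 32, 47, 48, 54, 72, 76, 83, 96, 100, 105, 121, 129, 135]

Fragment lengths:
  8→14: 6 bp
  14→22: 8 bp
  22→29: 7 bp
  29→32: 3 bp
  32→47: 15 bp
  47→48: 1 bp
  48→54: 6 bp
  54→72: 18 bp
  72→76: 4 bp
  76→83: 7 bp
  83→96: 13 bp
  96→100: 4 bp
  100→105: 5 bp
  105→121: 16 bp
  121→129: 8 bp
  129→135: 6 bp
  135→8 (wrap): 148-135+8 = 21 bp

[1,3,4,4,5,6,6,6,7,7,8,8,13,15,16,18,21]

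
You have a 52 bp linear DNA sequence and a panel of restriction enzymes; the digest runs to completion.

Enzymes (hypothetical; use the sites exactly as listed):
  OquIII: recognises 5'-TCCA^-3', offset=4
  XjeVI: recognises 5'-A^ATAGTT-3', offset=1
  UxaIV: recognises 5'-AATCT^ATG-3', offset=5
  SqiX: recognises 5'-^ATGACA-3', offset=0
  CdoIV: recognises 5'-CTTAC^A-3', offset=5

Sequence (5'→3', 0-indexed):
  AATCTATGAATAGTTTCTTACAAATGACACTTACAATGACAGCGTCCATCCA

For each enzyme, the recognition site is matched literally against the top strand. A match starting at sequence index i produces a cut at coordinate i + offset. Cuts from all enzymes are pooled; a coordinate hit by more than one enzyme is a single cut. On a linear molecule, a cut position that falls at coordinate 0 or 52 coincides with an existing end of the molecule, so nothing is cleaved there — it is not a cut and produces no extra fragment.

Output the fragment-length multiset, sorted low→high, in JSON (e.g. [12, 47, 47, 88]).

Per-enzyme occurrences:
  OquIII TCCA/4: at [44, 48] ⇒ [48] (position 52 is a terminus of the linear molecule — no cut)
  XjeVI AATAGTT/1: at [8] ⇒ [9]
  UxaIV AATCTATG/5: at [0] ⇒ [5]
  SqiX ATGACA/0: at [23, 35] ⇒ [23, 35]
  CdoIV CTTACA/5: at [16, 29] ⇒ [21, 34]

Pooled cuts: [5, 9, 21, 23, 34, 35, 48]

Fragments:
  [0,5): 5 bp
  [5,9): 4 bp
  [9,21): 12 bp
  [21,23): 2 bp
  [23,34): 11 bp
  [34,35): 1 bp
  [35,48): 13 bp
  [48,52): 4 bp

[1,2,4,4,5,11,12,13]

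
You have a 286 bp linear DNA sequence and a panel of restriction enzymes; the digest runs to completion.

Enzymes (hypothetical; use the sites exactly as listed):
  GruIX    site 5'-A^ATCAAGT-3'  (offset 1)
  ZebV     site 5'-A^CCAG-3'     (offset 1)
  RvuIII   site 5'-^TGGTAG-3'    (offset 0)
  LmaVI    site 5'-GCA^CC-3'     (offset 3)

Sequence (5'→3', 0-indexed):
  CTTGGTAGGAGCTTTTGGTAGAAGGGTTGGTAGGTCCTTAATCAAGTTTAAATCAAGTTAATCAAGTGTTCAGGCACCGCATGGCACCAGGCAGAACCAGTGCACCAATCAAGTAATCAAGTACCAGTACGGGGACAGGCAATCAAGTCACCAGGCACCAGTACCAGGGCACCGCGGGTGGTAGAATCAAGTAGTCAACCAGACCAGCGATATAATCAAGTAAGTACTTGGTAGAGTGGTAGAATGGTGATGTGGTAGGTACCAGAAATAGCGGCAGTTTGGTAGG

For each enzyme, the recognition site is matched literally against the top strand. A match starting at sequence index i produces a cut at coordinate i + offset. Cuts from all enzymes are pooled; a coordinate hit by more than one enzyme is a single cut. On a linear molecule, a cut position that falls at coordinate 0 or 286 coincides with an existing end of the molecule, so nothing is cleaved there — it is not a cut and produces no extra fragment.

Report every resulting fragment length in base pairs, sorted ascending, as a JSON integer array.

[2,3,5,6,7,7,7,7,8,8,8,8,8,9,9,9,10,10,11,11,12,13,13,13,14,16,16,18,18]

Scan for sites:
  GruIX AATCAAGT/1: at [39, 50, 59, 106, 114, 140, 184, 213] ⇒ [40, 51, 60, 107, 115, 141, 185, 214]
  ZebV ACCAG/1: at [85, 95, 122, 149, 156, 162, 197, 202, 260] ⇒ [86, 96, 123, 150, 157, 163, 198, 203, 261]
  RvuIII TGGTAG/0: at [2, 15, 27, 178, 228, 236, 252, 279] ⇒ [2, 15, 27, 178, 228, 236, 252, 279]
  LmaVI GCACC/3: at [73, 83, 101, 154, 168] ⇒ [76, 86, 104, 157, 171]

All cut coordinates (distinct, sorted): [2, 15, 27, 40, 51, 60, 76, 86, 96, 104, 107, 115, 123, 141, 150, 157, 163, 171, 178, 185, 198, 203, 214, 228, 236, 252, 261, 279]

Fragment lengths:
  [0,2): 2 bp
  [2,15): 13 bp
  [15,27): 12 bp
  [27,40): 13 bp
  [40,51): 11 bp
  [51,60): 9 bp
  [60,76): 16 bp
  [76,86): 10 bp
  [86,96): 10 bp
  [96,104): 8 bp
  [104,107): 3 bp
  [107,115): 8 bp
  [115,123): 8 bp
  [123,141): 18 bp
  [141,150): 9 bp
  [150,157): 7 bp
  [157,163): 6 bp
  [163,171): 8 bp
  [171,178): 7 bp
  [178,185): 7 bp
  [185,198): 13 bp
  [198,203): 5 bp
  [203,214): 11 bp
  [214,228): 14 bp
  [228,236): 8 bp
  [236,252): 16 bp
  [252,261): 9 bp
  [261,279): 18 bp
  [279,286): 7 bp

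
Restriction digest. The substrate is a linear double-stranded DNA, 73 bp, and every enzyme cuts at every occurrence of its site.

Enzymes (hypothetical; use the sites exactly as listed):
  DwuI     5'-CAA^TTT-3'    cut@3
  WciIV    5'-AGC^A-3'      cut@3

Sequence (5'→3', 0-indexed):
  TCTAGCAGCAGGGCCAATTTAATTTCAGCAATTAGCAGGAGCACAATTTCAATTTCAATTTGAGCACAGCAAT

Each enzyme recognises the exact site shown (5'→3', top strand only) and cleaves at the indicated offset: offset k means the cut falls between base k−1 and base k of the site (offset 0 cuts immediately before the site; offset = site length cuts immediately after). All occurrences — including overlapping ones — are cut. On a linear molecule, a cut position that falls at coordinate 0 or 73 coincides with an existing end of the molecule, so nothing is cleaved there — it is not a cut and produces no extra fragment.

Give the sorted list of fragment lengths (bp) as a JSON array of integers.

Site scan:
  DwuI (CAATTT, off=3): starts [14, 43, 49, 55] → cuts [17, 46, 52, 58]
  WciIV (AGCA, off=3): starts [3, 6, 26, 33, 39, 62, 67] → cuts [6, 9, 29, 36, 42, 65, 70]

Pooled cuts: [6, 9, 17, 29, 36, 42, 46, 52, 58, 65, 70]

Fragments:
  [0,6): 6 bp
  [6,9): 3 bp
  [9,17): 8 bp
  [17,29): 12 bp
  [29,36): 7 bp
  [36,42): 6 bp
  [42,46): 4 bp
  [46,52): 6 bp
  [52,58): 6 bp
  [58,65): 7 bp
  [65,70): 5 bp
  [70,73): 3 bp

[3,3,4,5,6,6,6,6,7,7,8,12]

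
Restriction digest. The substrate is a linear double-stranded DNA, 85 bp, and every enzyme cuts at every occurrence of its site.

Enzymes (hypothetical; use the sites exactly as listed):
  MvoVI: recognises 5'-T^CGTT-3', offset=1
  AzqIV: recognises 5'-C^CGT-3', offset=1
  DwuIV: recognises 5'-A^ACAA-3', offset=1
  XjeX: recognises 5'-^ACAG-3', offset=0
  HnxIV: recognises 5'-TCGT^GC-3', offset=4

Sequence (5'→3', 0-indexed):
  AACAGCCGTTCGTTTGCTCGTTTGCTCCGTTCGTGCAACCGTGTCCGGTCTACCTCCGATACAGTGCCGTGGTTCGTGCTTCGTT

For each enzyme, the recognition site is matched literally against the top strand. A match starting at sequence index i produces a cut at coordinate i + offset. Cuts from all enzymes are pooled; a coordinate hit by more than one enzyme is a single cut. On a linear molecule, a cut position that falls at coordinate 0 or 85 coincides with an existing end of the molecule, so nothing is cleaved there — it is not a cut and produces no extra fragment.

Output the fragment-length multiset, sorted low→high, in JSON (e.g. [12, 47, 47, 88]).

[1,4,4,4,5,5,7,7,8,9,10,21]

Per-enzyme occurrences:
  MvoVI TCGTT/1: at [9, 17, 80] ⇒ [10, 18, 81]
  AzqIV CCGT/1: at [5, 26, 38, 66] ⇒ [6, 27, 39, 67]
  DwuIV (AACAA, off=1): no sites
  XjeX ACAG/0: at [1, 60] ⇒ [1, 60]
  HnxIV TCGTGC/4: at [30, 73] ⇒ [34, 77]

Pooled cuts: [1, 6, 10, 18, 27, 34, 39, 60, 67, 77, 81]

Fragments:
  [0,1): 1 bp
  [1,6): 5 bp
  [6,10): 4 bp
  [10,18): 8 bp
  [18,27): 9 bp
  [27,34): 7 bp
  [34,39): 5 bp
  [39,60): 21 bp
  [60,67): 7 bp
  [67,77): 10 bp
  [77,81): 4 bp
  [81,85): 4 bp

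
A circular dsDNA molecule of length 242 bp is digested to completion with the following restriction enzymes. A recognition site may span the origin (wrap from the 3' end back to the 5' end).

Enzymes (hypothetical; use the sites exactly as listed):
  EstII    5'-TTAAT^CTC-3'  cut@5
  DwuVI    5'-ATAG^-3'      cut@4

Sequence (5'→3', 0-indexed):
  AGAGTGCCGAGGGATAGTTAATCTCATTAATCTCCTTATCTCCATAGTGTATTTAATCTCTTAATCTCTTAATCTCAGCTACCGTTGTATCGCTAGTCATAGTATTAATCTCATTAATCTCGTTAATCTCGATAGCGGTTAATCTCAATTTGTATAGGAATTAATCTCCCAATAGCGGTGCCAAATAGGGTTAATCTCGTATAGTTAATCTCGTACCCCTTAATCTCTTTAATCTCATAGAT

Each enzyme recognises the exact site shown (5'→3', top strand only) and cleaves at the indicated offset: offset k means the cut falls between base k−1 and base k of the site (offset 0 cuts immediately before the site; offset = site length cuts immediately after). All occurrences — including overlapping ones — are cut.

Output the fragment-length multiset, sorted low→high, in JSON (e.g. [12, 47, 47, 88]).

[4,5,5,7,7,7,8,8,8,8,8,9,9,9,9,9,10,10,13,14,15,15,16,29]

Scan for sites:
  EstII TTAATCTC/5: at [17, 26, 52, 60, 68, 104, 113, 122, 138, 160, 190, 204, 219, 228] ⇒ [22, 31, 57, 65, 73, 109, 118, 127, 143, 165, 195, 209, 224, 233]
  DwuVI ATAG/4: at [13, 43, 98, 131, 153, 171, 184, 200, 236, 240] ⇒ [2, 17, 47, 102, 135, 157, 175, 188, 204, 240]

All cut coordinates (distinct, sorted): [2, 17, 22, 31, 47, 57, 65, 73, 102, 109, 118, 127, 135, 143, 157, 165, 175, 188, 195, 204, 209, 224, 233, 240]

Fragment lengths:
  2→17: 15 bp
  17→22: 5 bp
  22→31: 9 bp
  31→47: 16 bp
  47→57: 10 bp
  57→65: 8 bp
  65→73: 8 bp
  73→102: 29 bp
  102→109: 7 bp
  109→118: 9 bp
  118→127: 9 bp
  127→135: 8 bp
  135→143: 8 bp
  143→157: 14 bp
  157→165: 8 bp
  165→175: 10 bp
  175→188: 13 bp
  188→195: 7 bp
  195→204: 9 bp
  204→209: 5 bp
  209→224: 15 bp
  224→233: 9 bp
  233→240: 7 bp
  240→2 (wrap): 242-240+2 = 4 bp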